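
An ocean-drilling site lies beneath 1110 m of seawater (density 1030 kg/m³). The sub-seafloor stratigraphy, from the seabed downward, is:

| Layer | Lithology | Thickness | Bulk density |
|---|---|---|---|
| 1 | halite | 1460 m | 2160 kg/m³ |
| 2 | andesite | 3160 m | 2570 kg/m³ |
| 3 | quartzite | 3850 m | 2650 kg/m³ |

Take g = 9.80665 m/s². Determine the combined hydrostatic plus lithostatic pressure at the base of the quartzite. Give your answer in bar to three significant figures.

2220 bar

seawater: 1030 kg/m³ × 9.80665 m/s² × 1110 m = 1.121×10^7 Pa = 112.1 bar
halite: 2160 kg/m³ × 9.80665 m/s² × 1460 m = 3.093×10^7 Pa = 309.3 bar
andesite: 2570 kg/m³ × 9.80665 m/s² × 3160 m = 7.964×10^7 Pa = 796.4 bar
quartzite: 2650 kg/m³ × 9.80665 m/s² × 3850 m = 1.001×10^8 Pa = 1001 bar
Total = 112.1 + 309.3 + 796.4 + 1001 = 2218.3 bar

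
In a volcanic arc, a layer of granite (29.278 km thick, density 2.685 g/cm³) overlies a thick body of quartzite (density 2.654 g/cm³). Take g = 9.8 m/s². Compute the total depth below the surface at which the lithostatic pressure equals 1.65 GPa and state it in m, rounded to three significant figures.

63100 m

Pressure at base of upper layers: 2685×9.8×29278 = 7.704×10^8 Pa = 0.7704 GPa
Remaining pressure to be supplied by quartzite: 1.650×10^9 − 7.704×10^8 = 8.796×10^8 Pa
Additional depth in quartzite = 8.796×10^8 Pa / (2654 kg/m³ × 9.8 m/s²) = 33819 m
Total depth = 29278 m + 33819 m = 63097 m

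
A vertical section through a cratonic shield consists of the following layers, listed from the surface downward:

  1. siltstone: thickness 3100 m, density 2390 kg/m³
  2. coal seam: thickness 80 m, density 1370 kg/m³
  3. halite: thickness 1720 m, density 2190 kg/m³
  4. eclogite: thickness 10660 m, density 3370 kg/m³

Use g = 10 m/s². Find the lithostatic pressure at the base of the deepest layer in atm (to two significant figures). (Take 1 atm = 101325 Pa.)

siltstone: 2390 kg/m³ × 10 m/s² × 3100 m = 7.409×10^7 Pa = 731.2 atm
coal seam: 1370 kg/m³ × 10 m/s² × 80 m = 1.096×10^6 Pa = 10.82 atm
halite: 2190 kg/m³ × 10 m/s² × 1720 m = 3.767×10^7 Pa = 371.8 atm
eclogite: 3370 kg/m³ × 10 m/s² × 10660 m = 3.592×10^8 Pa = 3545 atm
Total = 731.2 + 10.82 + 371.8 + 3545 = 4659.2 atm

4700 atm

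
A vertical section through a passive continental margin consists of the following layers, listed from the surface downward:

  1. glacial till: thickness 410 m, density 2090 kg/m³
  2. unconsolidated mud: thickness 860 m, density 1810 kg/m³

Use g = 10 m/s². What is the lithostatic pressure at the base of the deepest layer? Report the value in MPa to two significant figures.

glacial till: 2090 kg/m³ × 10 m/s² × 410 m = 8.569×10^6 Pa = 8.569 MPa
unconsolidated mud: 1810 kg/m³ × 10 m/s² × 860 m = 1.557×10^7 Pa = 15.57 MPa
Total = 8.569 + 15.57 = 24.135 MPa

24 MPa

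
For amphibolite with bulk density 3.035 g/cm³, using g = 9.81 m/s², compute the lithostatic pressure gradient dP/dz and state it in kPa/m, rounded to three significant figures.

29.8 kPa/m

dP/dz = ρg = 3035 kg/m³ × 9.81 m/s² = 29773 Pa/m
= 29773 Pa/m × (1 kPa/m / 1000.0 Pa/m) = 29.773 kPa/m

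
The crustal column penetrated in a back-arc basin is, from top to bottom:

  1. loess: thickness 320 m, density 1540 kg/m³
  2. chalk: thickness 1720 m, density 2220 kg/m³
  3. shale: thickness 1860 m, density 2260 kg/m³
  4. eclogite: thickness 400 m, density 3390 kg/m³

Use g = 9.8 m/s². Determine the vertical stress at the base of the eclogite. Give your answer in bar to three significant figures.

loess: 1540 kg/m³ × 9.8 m/s² × 320 m = 4.829×10^6 Pa = 48.29 bar
chalk: 2220 kg/m³ × 9.8 m/s² × 1720 m = 3.742×10^7 Pa = 374.2 bar
shale: 2260 kg/m³ × 9.8 m/s² × 1860 m = 4.120×10^7 Pa = 412.0 bar
eclogite: 3390 kg/m³ × 9.8 m/s² × 400 m = 1.329×10^7 Pa = 132.9 bar
Total = 48.29 + 374.2 + 412.0 + 132.9 = 967.34 bar

967 bar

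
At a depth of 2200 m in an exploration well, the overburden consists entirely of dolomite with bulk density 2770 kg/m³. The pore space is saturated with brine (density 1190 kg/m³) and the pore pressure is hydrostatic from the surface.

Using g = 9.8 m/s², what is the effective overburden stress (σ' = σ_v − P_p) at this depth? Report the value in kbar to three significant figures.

Overburden (lithostatic) stress σ_v:
dolomite: 2770 kg/m³ × 9.8 m/s² × 2200 m = 5.972×10^7 Pa = 59.72 MPa
Pore pressure P_p = 1190 kg/m³ × 9.8 m/s² × 2200 m = 2.566×10^7 Pa = 25.66 MPa
Effective stress σ' = σ_v − P_p = 59.72 − 25.66 = 34.065 MPa = 0.34065 kbar

0.341 kbar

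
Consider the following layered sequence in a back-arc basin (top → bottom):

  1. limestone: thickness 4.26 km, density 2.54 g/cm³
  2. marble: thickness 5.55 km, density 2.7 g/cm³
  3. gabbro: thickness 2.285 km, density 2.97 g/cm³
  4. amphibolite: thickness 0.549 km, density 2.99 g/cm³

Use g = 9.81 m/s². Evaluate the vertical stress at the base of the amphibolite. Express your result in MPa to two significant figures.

limestone: 2540 kg/m³ × 9.81 m/s² × 4260 m = 1.061×10^8 Pa = 106.1 MPa
marble: 2700 kg/m³ × 9.81 m/s² × 5550 m = 1.470×10^8 Pa = 147.0 MPa
gabbro: 2970 kg/m³ × 9.81 m/s² × 2285 m = 6.658×10^7 Pa = 66.58 MPa
amphibolite: 2990 kg/m³ × 9.81 m/s² × 549 m = 1.610×10^7 Pa = 16.10 MPa
Total = 106.1 + 147.0 + 66.58 + 16.10 = 335.83 MPa

340 MPa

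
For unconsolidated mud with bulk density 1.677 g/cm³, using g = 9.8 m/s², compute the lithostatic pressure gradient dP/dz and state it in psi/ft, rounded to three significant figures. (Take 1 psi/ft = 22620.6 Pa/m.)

0.727 psi/ft

dP/dz = ρg = 1677 kg/m³ × 9.8 m/s² = 16435 Pa/m
= 16435 Pa/m × (1 psi/ft / 22621 Pa/m) = 0.72653 psi/ft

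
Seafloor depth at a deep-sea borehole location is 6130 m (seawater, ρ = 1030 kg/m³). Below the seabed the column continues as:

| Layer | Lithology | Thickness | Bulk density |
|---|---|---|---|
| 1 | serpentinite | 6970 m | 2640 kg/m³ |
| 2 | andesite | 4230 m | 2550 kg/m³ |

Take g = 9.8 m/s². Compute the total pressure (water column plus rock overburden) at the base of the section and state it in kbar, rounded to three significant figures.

seawater: 1030 kg/m³ × 9.8 m/s² × 6130 m = 6.188×10^7 Pa = 0.6188 kbar
serpentinite: 2640 kg/m³ × 9.8 m/s² × 6970 m = 1.803×10^8 Pa = 1.803 kbar
andesite: 2550 kg/m³ × 9.8 m/s² × 4230 m = 1.057×10^8 Pa = 1.057 kbar
Total = 0.6188 + 1.803 + 1.057 = 3.4791 kbar

3.48 kbar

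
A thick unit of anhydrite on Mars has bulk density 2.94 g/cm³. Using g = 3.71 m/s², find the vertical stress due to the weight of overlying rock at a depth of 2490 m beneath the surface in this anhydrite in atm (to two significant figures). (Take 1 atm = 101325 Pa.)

270 atm

anhydrite: 2940 kg/m³ × 3.71 m/s² × 2490 m = 2.716×10^7 Pa = 268.0 atm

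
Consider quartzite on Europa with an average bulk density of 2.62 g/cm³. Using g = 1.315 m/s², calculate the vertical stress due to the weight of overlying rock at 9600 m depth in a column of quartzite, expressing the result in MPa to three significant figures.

quartzite: 2620 kg/m³ × 1.315 m/s² × 9600 m = 3.307×10^7 Pa = 33.07 MPa

33.1 MPa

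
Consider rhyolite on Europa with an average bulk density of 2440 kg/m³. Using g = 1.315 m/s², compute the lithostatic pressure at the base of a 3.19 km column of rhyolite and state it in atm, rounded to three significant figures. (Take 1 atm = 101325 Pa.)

101 atm

rhyolite: 2440 kg/m³ × 1.315 m/s² × 3190 m = 1.024×10^7 Pa = 101.0 atm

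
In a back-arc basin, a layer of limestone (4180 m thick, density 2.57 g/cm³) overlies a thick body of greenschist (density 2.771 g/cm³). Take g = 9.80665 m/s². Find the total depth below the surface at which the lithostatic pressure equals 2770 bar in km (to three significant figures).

Pressure at base of upper layers: 2570×9.80665×4180 = 1.053×10^8 Pa = 1053 bar
Remaining pressure to be supplied by greenschist: 2.770×10^8 − 1.053×10^8 = 1.717×10^8 Pa
Additional depth in greenschist = 1.717×10^8 Pa / (2771 kg/m³ × 9.80665 m/s²) = 6316.7 m
Total depth = 4180 m + 6316.7 m = 10497 m
= 10.497 km

10.5 km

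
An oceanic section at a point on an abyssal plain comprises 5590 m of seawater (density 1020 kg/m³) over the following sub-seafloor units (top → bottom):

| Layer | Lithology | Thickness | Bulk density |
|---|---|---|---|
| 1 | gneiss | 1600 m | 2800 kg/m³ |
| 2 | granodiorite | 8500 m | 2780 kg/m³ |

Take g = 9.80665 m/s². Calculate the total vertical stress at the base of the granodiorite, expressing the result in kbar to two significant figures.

seawater: 1020 kg/m³ × 9.80665 m/s² × 5590 m = 5.592×10^7 Pa = 0.5592 kbar
gneiss: 2800 kg/m³ × 9.80665 m/s² × 1600 m = 4.393×10^7 Pa = 0.4393 kbar
granodiorite: 2780 kg/m³ × 9.80665 m/s² × 8500 m = 2.317×10^8 Pa = 2.317 kbar
Total = 0.5592 + 0.4393 + 2.317 = 3.3158 kbar

3.3 kbar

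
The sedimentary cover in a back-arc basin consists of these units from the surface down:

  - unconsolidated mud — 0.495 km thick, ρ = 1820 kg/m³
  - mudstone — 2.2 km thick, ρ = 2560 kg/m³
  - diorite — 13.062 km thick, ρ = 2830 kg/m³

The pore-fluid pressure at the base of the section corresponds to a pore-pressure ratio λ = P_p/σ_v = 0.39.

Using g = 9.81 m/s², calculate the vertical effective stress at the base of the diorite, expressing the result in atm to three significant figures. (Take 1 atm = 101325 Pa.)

2570 atm

Overburden (lithostatic) stress σ_v:
unconsolidated mud: 1820 kg/m³ × 9.81 m/s² × 495 m = 8.838×10^6 Pa = 8.838 MPa
mudstone: 2560 kg/m³ × 9.81 m/s² × 2200 m = 5.525×10^7 Pa = 55.25 MPa
diorite: 2830 kg/m³ × 9.81 m/s² × 13062 m = 3.626×10^8 Pa = 362.6 MPa
Total = 8.838 + 55.25 + 362.6 = 426.72 MPa
Pore pressure P_p = λ·σ_v = 0.39 × 426.7 MPa = 166.4 MPa
Effective stress σ' = σ_v − P_p = 426.7 − 166.4 = 260.30 MPa = 2568.9 atm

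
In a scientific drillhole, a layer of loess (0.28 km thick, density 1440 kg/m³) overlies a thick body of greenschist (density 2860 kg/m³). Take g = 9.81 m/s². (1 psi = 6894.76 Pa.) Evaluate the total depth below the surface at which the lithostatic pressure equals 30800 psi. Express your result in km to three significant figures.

Pressure at base of upper layers: 1440×9.81×280 = 3.955×10^6 Pa = 573.7 psi
Remaining pressure to be supplied by greenschist: 2.124×10^8 − 3.955×10^6 = 2.084×10^8 Pa
Additional depth in greenschist = 2.084×10^8 Pa / (2860 kg/m³ × 9.81 m/s²) = 7428.0 m
Total depth = 280 m + 7428.0 m = 7708.0 m
= 7.7080 km

7.71 km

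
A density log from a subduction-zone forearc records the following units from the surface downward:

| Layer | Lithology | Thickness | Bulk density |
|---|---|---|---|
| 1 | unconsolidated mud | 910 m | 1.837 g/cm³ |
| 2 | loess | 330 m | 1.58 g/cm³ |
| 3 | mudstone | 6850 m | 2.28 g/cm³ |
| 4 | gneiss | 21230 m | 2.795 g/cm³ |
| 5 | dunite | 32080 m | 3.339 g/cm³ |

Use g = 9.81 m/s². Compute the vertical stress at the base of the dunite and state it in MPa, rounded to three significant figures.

unconsolidated mud: 1837 kg/m³ × 9.81 m/s² × 910 m = 1.640×10^7 Pa = 16.40 MPa
loess: 1580 kg/m³ × 9.81 m/s² × 330 m = 5.115×10^6 Pa = 5.115 MPa
mudstone: 2280 kg/m³ × 9.81 m/s² × 6850 m = 1.532×10^8 Pa = 153.2 MPa
gneiss: 2795 kg/m³ × 9.81 m/s² × 21230 m = 5.821×10^8 Pa = 582.1 MPa
dunite: 3339 kg/m³ × 9.81 m/s² × 32080 m = 1.051×10^9 Pa = 1051 MPa
Total = 16.40 + 5.115 + 153.2 + 582.1 + 1051 = 1807.6 MPa

1810 MPa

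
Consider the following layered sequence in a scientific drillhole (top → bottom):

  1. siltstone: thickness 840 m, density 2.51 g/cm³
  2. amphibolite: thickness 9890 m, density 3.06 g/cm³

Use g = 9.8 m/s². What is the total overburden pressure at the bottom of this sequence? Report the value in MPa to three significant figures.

317 MPa

siltstone: 2510 kg/m³ × 9.8 m/s² × 840 m = 2.066×10^7 Pa = 20.66 MPa
amphibolite: 3060 kg/m³ × 9.8 m/s² × 9890 m = 2.966×10^8 Pa = 296.6 MPa
Total = 20.66 + 296.6 = 317.24 MPa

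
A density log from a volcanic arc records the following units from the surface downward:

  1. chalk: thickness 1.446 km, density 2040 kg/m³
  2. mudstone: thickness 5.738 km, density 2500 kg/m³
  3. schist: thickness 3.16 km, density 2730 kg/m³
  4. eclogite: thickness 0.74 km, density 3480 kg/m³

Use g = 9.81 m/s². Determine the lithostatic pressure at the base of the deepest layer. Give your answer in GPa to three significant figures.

0.280 GPa

chalk: 2040 kg/m³ × 9.81 m/s² × 1446 m = 2.894×10^7 Pa = 0.02894 GPa
mudstone: 2500 kg/m³ × 9.81 m/s² × 5738 m = 1.407×10^8 Pa = 0.1407 GPa
schist: 2730 kg/m³ × 9.81 m/s² × 3160 m = 8.463×10^7 Pa = 0.08463 GPa
eclogite: 3480 kg/m³ × 9.81 m/s² × 740 m = 2.526×10^7 Pa = 0.02526 GPa
Total = 0.02894 + 0.1407 + 0.08463 + 0.02526 = 0.27955 GPa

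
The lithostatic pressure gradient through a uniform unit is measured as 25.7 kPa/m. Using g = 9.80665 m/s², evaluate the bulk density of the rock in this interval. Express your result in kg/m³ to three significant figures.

ρ = (dP/dz)/g = 25.7 kPa/m / 9.80665 m/s² = 25700 Pa/m / 9.80665 m/s² = 2620.7 kg/m³

2620 kg/m³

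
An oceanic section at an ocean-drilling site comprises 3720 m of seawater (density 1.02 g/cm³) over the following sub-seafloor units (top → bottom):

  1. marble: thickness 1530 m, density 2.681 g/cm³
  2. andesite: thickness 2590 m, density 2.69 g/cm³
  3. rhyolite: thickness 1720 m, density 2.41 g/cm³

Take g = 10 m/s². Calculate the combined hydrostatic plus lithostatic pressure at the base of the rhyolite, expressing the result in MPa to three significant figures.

seawater: 1020 kg/m³ × 10 m/s² × 3720 m = 3.794×10^7 Pa = 37.94 MPa
marble: 2681 kg/m³ × 10 m/s² × 1530 m = 4.102×10^7 Pa = 41.02 MPa
andesite: 2690 kg/m³ × 10 m/s² × 2590 m = 6.967×10^7 Pa = 69.67 MPa
rhyolite: 2410 kg/m³ × 10 m/s² × 1720 m = 4.145×10^7 Pa = 41.45 MPa
Total = 37.94 + 41.02 + 69.67 + 41.45 = 190.09 MPa

190 MPa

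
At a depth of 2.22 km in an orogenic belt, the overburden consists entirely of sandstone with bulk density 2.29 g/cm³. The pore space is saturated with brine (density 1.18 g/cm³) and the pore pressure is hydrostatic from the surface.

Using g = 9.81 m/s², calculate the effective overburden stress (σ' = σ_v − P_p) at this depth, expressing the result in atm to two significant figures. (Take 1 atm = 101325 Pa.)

Overburden (lithostatic) stress σ_v:
sandstone: 2290 kg/m³ × 9.81 m/s² × 2220 m = 4.987×10^7 Pa = 49.87 MPa
Pore pressure P_p = 1180 kg/m³ × 9.81 m/s² × 2220 m = 2.570×10^7 Pa = 25.70 MPa
Effective stress σ' = σ_v − P_p = 49.87 − 25.70 = 24.174 MPa = 238.58 atm

240 atm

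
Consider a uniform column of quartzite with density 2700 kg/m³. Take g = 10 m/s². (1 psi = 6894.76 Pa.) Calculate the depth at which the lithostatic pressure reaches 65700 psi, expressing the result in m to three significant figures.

h = P/(ρg) = 65700 psi / (2700 kg/m³ × 10 m/s²) = 4.530×10^8 Pa / 27000 Pa/m = 16777 m

16800 m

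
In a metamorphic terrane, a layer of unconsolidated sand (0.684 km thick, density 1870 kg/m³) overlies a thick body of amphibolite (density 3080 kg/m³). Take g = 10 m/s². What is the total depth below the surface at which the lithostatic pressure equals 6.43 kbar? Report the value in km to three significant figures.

Pressure at base of upper layers: 1870×10×684 = 1.279×10^7 Pa = 0.1279 kbar
Remaining pressure to be supplied by amphibolite: 6.430×10^8 − 1.279×10^7 = 6.302×10^8 Pa
Additional depth in amphibolite = 6.302×10^8 Pa / (3080 kg/m³ × 10 m/s²) = 20461 m
Total depth = 684 m + 20461 m = 21145 m
= 21.145 km

21.1 km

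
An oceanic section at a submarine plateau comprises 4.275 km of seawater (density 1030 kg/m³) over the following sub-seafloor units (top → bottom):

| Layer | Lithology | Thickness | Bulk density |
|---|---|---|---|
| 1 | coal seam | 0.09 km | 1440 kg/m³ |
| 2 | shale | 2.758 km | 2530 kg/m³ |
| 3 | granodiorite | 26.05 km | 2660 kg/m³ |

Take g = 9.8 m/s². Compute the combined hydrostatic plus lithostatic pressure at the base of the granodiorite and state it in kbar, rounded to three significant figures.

7.92 kbar

seawater: 1030 kg/m³ × 9.8 m/s² × 4275 m = 4.315×10^7 Pa = 0.4315 kbar
coal seam: 1440 kg/m³ × 9.8 m/s² × 90 m = 1.270×10^6 Pa = 0.01270 kbar
shale: 2530 kg/m³ × 9.8 m/s² × 2758 m = 6.838×10^7 Pa = 0.6838 kbar
granodiorite: 2660 kg/m³ × 9.8 m/s² × 26050 m = 6.791×10^8 Pa = 6.791 kbar
Total = 0.4315 + 0.01270 + 0.6838 + 6.791 = 7.9188 kbar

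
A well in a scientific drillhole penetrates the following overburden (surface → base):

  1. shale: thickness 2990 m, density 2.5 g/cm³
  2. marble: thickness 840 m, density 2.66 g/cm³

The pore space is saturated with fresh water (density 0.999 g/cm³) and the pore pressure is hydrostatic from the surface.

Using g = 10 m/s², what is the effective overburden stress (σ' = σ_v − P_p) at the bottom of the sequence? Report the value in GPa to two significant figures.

Overburden (lithostatic) stress σ_v:
shale: 2500 kg/m³ × 10 m/s² × 2990 m = 7.475×10^7 Pa = 74.75 MPa
marble: 2660 kg/m³ × 10 m/s² × 840 m = 2.234×10^7 Pa = 22.34 MPa
Total = 74.75 + 22.34 = 97.094 MPa
Pore pressure P_p = 999 kg/m³ × 10 m/s² × 3830 m = 3.826×10^7 Pa = 38.26 MPa
Effective stress σ' = σ_v − P_p = 97.09 − 38.26 = 58.832 MPa = 0.058832 GPa

0.059 GPa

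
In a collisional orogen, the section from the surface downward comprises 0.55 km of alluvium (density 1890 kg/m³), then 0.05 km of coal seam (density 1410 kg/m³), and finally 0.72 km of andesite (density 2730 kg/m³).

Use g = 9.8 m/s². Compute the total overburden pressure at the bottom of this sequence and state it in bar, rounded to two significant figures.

alluvium: 1890 kg/m³ × 9.8 m/s² × 550 m = 1.019×10^7 Pa = 101.9 bar
coal seam: 1410 kg/m³ × 9.8 m/s² × 50 m = 6.909×10^5 Pa = 6.909 bar
andesite: 2730 kg/m³ × 9.8 m/s² × 720 m = 1.926×10^7 Pa = 192.6 bar
Total = 101.9 + 6.909 + 192.6 = 301.41 bar

300 bar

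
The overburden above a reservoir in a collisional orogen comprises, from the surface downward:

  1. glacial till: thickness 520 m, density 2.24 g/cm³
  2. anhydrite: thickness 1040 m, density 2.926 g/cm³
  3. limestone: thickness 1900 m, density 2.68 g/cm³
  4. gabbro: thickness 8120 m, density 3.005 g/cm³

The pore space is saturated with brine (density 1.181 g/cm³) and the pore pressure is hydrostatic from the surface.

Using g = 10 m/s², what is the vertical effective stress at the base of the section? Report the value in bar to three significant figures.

Overburden (lithostatic) stress σ_v:
glacial till: 2240 kg/m³ × 10 m/s² × 520 m = 1.165×10^7 Pa = 11.65 MPa
anhydrite: 2926 kg/m³ × 10 m/s² × 1040 m = 3.043×10^7 Pa = 30.43 MPa
limestone: 2680 kg/m³ × 10 m/s² × 1900 m = 5.092×10^7 Pa = 50.92 MPa
gabbro: 3005 kg/m³ × 10 m/s² × 8120 m = 2.440×10^8 Pa = 244.0 MPa
Total = 11.65 + 30.43 + 50.92 + 244.0 = 337.00 MPa
Pore pressure P_p = 1181 kg/m³ × 10 m/s² × 11580 m = 1.368×10^8 Pa = 136.8 MPa
Effective stress σ' = σ_v − P_p = 337.0 − 136.8 = 200.24 MPa = 2002.4 bar

2000 bar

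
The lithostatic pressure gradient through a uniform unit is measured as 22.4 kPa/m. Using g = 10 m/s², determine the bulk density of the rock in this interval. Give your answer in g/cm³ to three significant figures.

ρ = (dP/dz)/g = 22.4 kPa/m / 10 m/s² = 22400 Pa/m / 10 m/s² = 2240.0 kg/m³
= 2.240 g/cm³

2.24 g/cm³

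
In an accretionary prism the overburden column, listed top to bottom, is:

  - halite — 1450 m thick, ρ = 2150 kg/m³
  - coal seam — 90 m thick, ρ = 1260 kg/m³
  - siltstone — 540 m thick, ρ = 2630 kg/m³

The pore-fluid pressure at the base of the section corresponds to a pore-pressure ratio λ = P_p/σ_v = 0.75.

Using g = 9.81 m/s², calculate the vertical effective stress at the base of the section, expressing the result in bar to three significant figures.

114 bar

Overburden (lithostatic) stress σ_v:
halite: 2150 kg/m³ × 9.81 m/s² × 1450 m = 3.058×10^7 Pa = 30.58 MPa
coal seam: 1260 kg/m³ × 9.81 m/s² × 90 m = 1.112×10^6 Pa = 1.112 MPa
siltstone: 2630 kg/m³ × 9.81 m/s² × 540 m = 1.393×10^7 Pa = 13.93 MPa
Total = 30.58 + 1.112 + 13.93 = 45.627 MPa
Pore pressure P_p = λ·σ_v = 0.75 × 45.63 MPa = 34.22 MPa
Effective stress σ' = σ_v − P_p = 45.63 − 34.22 = 11.407 MPa = 114.07 bar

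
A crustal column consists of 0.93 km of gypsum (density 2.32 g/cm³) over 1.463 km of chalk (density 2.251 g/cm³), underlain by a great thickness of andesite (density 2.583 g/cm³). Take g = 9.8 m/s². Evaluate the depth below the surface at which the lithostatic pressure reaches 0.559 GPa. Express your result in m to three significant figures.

Pressure at base of upper layers: 2320×9.8×930 + 2251×9.8×1463 = 5.342×10^7 Pa = 0.05342 GPa
Remaining pressure to be supplied by andesite: 5.590×10^8 − 5.342×10^7 = 5.056×10^8 Pa
Additional depth in andesite = 5.056×10^8 Pa / (2583 kg/m³ × 9.8 m/s²) = 19973 m
Total depth = 2393 m + 19973 m = 22366 m

22400 m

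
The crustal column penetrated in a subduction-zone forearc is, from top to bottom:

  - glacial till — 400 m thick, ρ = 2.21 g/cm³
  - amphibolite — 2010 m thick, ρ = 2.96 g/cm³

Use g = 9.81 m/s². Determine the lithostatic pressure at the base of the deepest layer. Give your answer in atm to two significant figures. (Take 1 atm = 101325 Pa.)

glacial till: 2210 kg/m³ × 9.81 m/s² × 400 m = 8.672×10^6 Pa = 85.59 atm
amphibolite: 2960 kg/m³ × 9.81 m/s² × 2010 m = 5.837×10^7 Pa = 576.0 atm
Total = 85.59 + 576.0 = 661.61 atm

660 atm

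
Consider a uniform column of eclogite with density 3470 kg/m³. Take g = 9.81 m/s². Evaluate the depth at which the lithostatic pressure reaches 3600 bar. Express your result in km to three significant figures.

10.6 km

h = P/(ρg) = 3600 bar / (3470 kg/m³ × 9.81 m/s²) = 3.600×10^8 Pa / 34041 Pa/m = 10576 m
= 10.576 km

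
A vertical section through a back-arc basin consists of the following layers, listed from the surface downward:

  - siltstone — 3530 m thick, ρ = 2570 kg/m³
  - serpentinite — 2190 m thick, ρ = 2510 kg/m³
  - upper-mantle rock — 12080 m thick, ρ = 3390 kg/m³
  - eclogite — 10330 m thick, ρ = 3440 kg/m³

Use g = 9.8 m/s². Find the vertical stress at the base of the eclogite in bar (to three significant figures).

8920 bar

siltstone: 2570 kg/m³ × 9.8 m/s² × 3530 m = 8.891×10^7 Pa = 889.1 bar
serpentinite: 2510 kg/m³ × 9.8 m/s² × 2190 m = 5.387×10^7 Pa = 538.7 bar
upper-mantle rock: 3390 kg/m³ × 9.8 m/s² × 12080 m = 4.013×10^8 Pa = 4013 bar
eclogite: 3440 kg/m³ × 9.8 m/s² × 10330 m = 3.482×10^8 Pa = 3482 bar
Total = 889.1 + 538.7 + 4013 + 3482 = 8923.4 bar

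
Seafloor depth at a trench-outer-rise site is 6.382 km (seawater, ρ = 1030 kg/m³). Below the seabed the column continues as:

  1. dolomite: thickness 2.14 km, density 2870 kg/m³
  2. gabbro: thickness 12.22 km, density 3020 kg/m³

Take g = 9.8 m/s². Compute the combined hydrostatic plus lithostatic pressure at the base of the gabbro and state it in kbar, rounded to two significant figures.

4.9 kbar

seawater: 1030 kg/m³ × 9.8 m/s² × 6382 m = 6.442×10^7 Pa = 0.6442 kbar
dolomite: 2870 kg/m³ × 9.8 m/s² × 2140 m = 6.019×10^7 Pa = 0.6019 kbar
gabbro: 3020 kg/m³ × 9.8 m/s² × 12220 m = 3.617×10^8 Pa = 3.617 kbar
Total = 0.6442 + 0.6019 + 3.617 = 4.8627 kbar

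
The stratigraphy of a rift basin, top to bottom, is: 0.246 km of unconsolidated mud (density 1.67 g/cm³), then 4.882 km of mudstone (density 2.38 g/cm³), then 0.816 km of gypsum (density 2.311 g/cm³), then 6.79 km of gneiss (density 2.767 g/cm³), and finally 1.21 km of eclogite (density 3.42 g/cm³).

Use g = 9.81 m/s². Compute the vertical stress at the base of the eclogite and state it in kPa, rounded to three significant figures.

unconsolidated mud: 1670 kg/m³ × 9.81 m/s² × 246 m = 4.030×10^6 Pa = 4030 kPa
mudstone: 2380 kg/m³ × 9.81 m/s² × 4882 m = 1.140×10^8 Pa = 1.140×10^5 kPa
gypsum: 2311 kg/m³ × 9.81 m/s² × 816 m = 1.850×10^7 Pa = 18499 kPa
gneiss: 2767 kg/m³ × 9.81 m/s² × 6790 m = 1.843×10^8 Pa = 1.843×10^5 kPa
eclogite: 3420 kg/m³ × 9.81 m/s² × 1210 m = 4.060×10^7 Pa = 40596 kPa
Total = 4030 + 1.140×10^5 + 18499 + 1.843×10^5 + 40596 = 3.6142×10^5 kPa

361000 kPa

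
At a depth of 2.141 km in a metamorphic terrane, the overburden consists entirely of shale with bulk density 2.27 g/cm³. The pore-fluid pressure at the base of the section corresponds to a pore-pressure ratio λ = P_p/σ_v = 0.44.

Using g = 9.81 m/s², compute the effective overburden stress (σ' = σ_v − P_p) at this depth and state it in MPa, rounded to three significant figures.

Overburden (lithostatic) stress σ_v:
shale: 2270 kg/m³ × 9.81 m/s² × 2141 m = 4.768×10^7 Pa = 47.68 MPa
Pore pressure P_p = λ·σ_v = 0.44 × 47.68 MPa = 20.98 MPa
Effective stress σ' = σ_v − P_p = 47.68 − 20.98 = 26.699 MPa

26.7 MPa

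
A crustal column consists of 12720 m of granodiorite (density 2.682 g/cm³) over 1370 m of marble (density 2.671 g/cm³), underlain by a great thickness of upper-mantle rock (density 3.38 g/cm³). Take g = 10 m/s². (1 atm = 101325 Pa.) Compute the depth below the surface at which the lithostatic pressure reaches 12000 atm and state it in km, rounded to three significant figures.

Pressure at base of upper layers: 2682×10×12720 + 2671×10×1370 = 3.777×10^8 Pa = 3728 atm
Remaining pressure to be supplied by upper-mantle rock: 1.216×10^9 − 3.777×10^8 = 8.382×10^8 Pa
Additional depth in upper-mantle rock = 8.382×10^8 Pa / (3380 kg/m³ × 10 m/s²) = 24798 m
Total depth = 14090 m + 24798 m = 38888 m
= 38.888 km

38.9 km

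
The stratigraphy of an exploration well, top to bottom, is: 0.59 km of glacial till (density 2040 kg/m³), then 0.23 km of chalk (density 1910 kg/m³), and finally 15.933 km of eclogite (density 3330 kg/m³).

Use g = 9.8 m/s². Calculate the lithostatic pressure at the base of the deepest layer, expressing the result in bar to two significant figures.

5400 bar

glacial till: 2040 kg/m³ × 9.8 m/s² × 590 m = 1.180×10^7 Pa = 118.0 bar
chalk: 1910 kg/m³ × 9.8 m/s² × 230 m = 4.305×10^6 Pa = 43.05 bar
eclogite: 3330 kg/m³ × 9.8 m/s² × 15933 m = 5.200×10^8 Pa = 5200 bar
Total = 118.0 + 43.05 + 5200 = 5360.6 bar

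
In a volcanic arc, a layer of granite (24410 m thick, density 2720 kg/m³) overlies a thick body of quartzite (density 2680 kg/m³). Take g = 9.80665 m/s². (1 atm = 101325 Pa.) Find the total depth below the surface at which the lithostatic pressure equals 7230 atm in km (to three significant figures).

Pressure at base of upper layers: 2720×9.80665×24410 = 6.511×10^8 Pa = 6426 atm
Remaining pressure to be supplied by quartzite: 7.326×10^8 − 6.511×10^8 = 8.147×10^7 Pa
Additional depth in quartzite = 8.147×10^7 Pa / (2680 kg/m³ × 9.80665 m/s²) = 3099.7 m
Total depth = 24410 m + 3099.7 m = 27510 m
= 27.510 km

27.5 km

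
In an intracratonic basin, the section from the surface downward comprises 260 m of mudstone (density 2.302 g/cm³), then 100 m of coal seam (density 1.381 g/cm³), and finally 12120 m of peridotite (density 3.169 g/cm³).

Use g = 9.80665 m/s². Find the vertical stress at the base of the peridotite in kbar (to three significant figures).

3.84 kbar

mudstone: 2302 kg/m³ × 9.80665 m/s² × 260 m = 5.869×10^6 Pa = 0.05869 kbar
coal seam: 1381 kg/m³ × 9.80665 m/s² × 100 m = 1.354×10^6 Pa = 0.01354 kbar
peridotite: 3169 kg/m³ × 9.80665 m/s² × 12120 m = 3.767×10^8 Pa = 3.767 kbar
Total = 0.05869 + 0.01354 + 3.767 = 3.8388 kbar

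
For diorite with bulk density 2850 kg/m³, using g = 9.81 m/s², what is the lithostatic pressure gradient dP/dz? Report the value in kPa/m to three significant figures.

28.0 kPa/m

dP/dz = ρg = 2850 kg/m³ × 9.81 m/s² = 27958 Pa/m
= 27958 Pa/m × (1 kPa/m / 1000.0 Pa/m) = 27.959 kPa/m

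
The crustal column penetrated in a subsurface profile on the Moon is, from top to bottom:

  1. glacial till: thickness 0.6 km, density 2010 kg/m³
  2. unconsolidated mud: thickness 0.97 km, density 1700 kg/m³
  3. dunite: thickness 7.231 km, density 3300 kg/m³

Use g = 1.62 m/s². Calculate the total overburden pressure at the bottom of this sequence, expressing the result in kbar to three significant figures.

0.433 kbar

glacial till: 2010 kg/m³ × 1.62 m/s² × 600 m = 1.954×10^6 Pa = 0.01954 kbar
unconsolidated mud: 1700 kg/m³ × 1.62 m/s² × 970 m = 2.671×10^6 Pa = 0.02671 kbar
dunite: 3300 kg/m³ × 1.62 m/s² × 7231 m = 3.866×10^7 Pa = 0.3866 kbar
Total = 0.01954 + 0.02671 + 0.3866 = 0.43282 kbar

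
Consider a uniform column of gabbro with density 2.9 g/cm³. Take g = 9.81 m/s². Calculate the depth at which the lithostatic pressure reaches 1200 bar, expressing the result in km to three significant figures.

4.22 km

h = P/(ρg) = 1200 bar / (2900 kg/m³ × 9.81 m/s²) = 1.200×10^8 Pa / 28449 Pa/m = 4218.1 m
= 4.2181 km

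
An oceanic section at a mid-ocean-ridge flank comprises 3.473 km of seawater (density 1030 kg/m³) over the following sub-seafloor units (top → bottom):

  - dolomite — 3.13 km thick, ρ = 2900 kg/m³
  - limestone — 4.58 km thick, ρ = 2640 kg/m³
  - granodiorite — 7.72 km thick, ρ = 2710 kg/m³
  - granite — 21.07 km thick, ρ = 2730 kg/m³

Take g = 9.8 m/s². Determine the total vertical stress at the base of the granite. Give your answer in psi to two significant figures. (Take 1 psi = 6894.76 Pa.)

seawater: 1030 kg/m³ × 9.8 m/s² × 3473 m = 3.506×10^7 Pa = 5085 psi
dolomite: 2900 kg/m³ × 9.8 m/s² × 3130 m = 8.895×10^7 Pa = 12902 psi
limestone: 2640 kg/m³ × 9.8 m/s² × 4580 m = 1.185×10^8 Pa = 17186 psi
granodiorite: 2710 kg/m³ × 9.8 m/s² × 7720 m = 2.050×10^8 Pa = 29737 psi
granite: 2730 kg/m³ × 9.8 m/s² × 21070 m = 5.637×10^8 Pa = 81759 psi
Total = 5085 + 12902 + 17186 + 29737 + 81759 = 1.4667×10^5 psi

150000 psi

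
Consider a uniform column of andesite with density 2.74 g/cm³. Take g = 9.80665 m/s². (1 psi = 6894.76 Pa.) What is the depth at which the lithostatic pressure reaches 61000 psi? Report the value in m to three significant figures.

h = P/(ρg) = 61000 psi / (2740 kg/m³ × 9.80665 m/s²) = 4.206×10^8 Pa / 26870 Pa/m = 15652 m

15700 m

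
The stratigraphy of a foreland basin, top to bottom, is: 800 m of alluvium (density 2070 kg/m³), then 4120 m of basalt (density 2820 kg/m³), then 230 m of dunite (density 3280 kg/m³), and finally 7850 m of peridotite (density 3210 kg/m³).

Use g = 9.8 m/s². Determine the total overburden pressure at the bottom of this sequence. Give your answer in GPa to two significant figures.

alluvium: 2070 kg/m³ × 9.8 m/s² × 800 m = 1.623×10^7 Pa = 0.01623 GPa
basalt: 2820 kg/m³ × 9.8 m/s² × 4120 m = 1.139×10^8 Pa = 0.1139 GPa
dunite: 3280 kg/m³ × 9.8 m/s² × 230 m = 7.393×10^6 Pa = 7.393×10^-3 GPa
peridotite: 3210 kg/m³ × 9.8 m/s² × 7850 m = 2.469×10^8 Pa = 0.2469 GPa
Total = 0.01623 + 0.1139 + 7.393×10^-3 + 0.2469 = 0.38443 GPa

0.38 GPa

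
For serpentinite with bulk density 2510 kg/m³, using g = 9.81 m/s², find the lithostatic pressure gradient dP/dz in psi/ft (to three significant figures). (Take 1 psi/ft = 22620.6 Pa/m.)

1.09 psi/ft

dP/dz = ρg = 2510 kg/m³ × 9.81 m/s² = 24623 Pa/m
= 24623 Pa/m × (1 psi/ft / 22621 Pa/m) = 1.0885 psi/ft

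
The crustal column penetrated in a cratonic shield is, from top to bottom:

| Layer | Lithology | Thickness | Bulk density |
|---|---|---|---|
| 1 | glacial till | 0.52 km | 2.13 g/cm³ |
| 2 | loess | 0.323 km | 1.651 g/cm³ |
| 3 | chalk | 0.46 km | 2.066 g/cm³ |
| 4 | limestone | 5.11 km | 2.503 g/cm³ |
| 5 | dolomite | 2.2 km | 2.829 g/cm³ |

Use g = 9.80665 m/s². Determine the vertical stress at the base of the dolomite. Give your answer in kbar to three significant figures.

2.12 kbar

glacial till: 2130 kg/m³ × 9.80665 m/s² × 520 m = 1.086×10^7 Pa = 0.1086 kbar
loess: 1651 kg/m³ × 9.80665 m/s² × 323 m = 5.230×10^6 Pa = 0.05230 kbar
chalk: 2066 kg/m³ × 9.80665 m/s² × 460 m = 9.320×10^6 Pa = 0.09320 kbar
limestone: 2503 kg/m³ × 9.80665 m/s² × 5110 m = 1.254×10^8 Pa = 1.254 kbar
dolomite: 2829 kg/m³ × 9.80665 m/s² × 2200 m = 6.103×10^7 Pa = 0.6103 kbar
Total = 0.1086 + 0.05230 + 0.09320 + 1.254 + 0.6103 = 2.1188 kbar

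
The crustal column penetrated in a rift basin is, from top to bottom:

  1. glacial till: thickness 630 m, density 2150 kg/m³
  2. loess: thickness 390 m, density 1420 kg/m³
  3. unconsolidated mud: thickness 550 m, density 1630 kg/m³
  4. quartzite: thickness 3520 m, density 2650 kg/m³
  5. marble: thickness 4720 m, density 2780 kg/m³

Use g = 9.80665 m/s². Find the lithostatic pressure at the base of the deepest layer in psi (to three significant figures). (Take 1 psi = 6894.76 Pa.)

35900 psi

glacial till: 2150 kg/m³ × 9.80665 m/s² × 630 m = 1.328×10^7 Pa = 1927 psi
loess: 1420 kg/m³ × 9.80665 m/s² × 390 m = 5.431×10^6 Pa = 787.7 psi
unconsolidated mud: 1630 kg/m³ × 9.80665 m/s² × 550 m = 8.792×10^6 Pa = 1275 psi
quartzite: 2650 kg/m³ × 9.80665 m/s² × 3520 m = 9.148×10^7 Pa = 13268 psi
marble: 2780 kg/m³ × 9.80665 m/s² × 4720 m = 1.287×10^8 Pa = 18663 psi
Total = 1927 + 787.7 + 1275 + 13268 + 18663 = 35920 psi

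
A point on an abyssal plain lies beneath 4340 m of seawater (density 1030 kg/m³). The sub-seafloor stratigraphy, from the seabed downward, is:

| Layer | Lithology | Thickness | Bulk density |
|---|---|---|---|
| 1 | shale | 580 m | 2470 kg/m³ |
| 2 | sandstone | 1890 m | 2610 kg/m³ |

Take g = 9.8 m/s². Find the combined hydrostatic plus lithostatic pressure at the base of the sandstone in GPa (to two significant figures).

seawater: 1030 kg/m³ × 9.8 m/s² × 4340 m = 4.381×10^7 Pa = 0.04381 GPa
shale: 2470 kg/m³ × 9.8 m/s² × 580 m = 1.404×10^7 Pa = 0.01404 GPa
sandstone: 2610 kg/m³ × 9.8 m/s² × 1890 m = 4.834×10^7 Pa = 0.04834 GPa
Total = 0.04381 + 0.01404 + 0.04834 = 0.10619 GPa

0.11 GPa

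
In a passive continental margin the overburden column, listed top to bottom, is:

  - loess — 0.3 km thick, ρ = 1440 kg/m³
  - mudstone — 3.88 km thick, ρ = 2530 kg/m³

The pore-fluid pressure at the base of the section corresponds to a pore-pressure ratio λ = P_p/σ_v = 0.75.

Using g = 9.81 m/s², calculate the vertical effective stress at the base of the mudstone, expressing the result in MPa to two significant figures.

Overburden (lithostatic) stress σ_v:
loess: 1440 kg/m³ × 9.81 m/s² × 300 m = 4.238×10^6 Pa = 4.238 MPa
mudstone: 2530 kg/m³ × 9.81 m/s² × 3880 m = 9.630×10^7 Pa = 96.30 MPa
Total = 4.238 + 96.30 = 100.54 MPa
Pore pressure P_p = λ·σ_v = 0.75 × 100.5 MPa = 75.40 MPa
Effective stress σ' = σ_v − P_p = 100.5 − 75.40 = 25.134 MPa

25 MPa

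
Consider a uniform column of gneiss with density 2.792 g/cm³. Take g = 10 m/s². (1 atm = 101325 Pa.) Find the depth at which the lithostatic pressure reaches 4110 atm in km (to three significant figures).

h = P/(ρg) = 4110 atm / (2792 kg/m³ × 10 m/s²) = 4.164×10^8 Pa / 27920 Pa/m = 14916 m
= 14.916 km

14.9 km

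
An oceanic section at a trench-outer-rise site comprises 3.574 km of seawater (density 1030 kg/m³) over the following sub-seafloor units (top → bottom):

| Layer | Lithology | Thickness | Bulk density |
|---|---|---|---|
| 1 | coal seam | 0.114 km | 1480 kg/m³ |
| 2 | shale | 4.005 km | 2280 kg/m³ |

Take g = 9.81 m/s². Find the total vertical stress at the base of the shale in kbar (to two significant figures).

1.3 kbar

seawater: 1030 kg/m³ × 9.81 m/s² × 3574 m = 3.611×10^7 Pa = 0.3611 kbar
coal seam: 1480 kg/m³ × 9.81 m/s² × 114 m = 1.655×10^6 Pa = 0.01655 kbar
shale: 2280 kg/m³ × 9.81 m/s² × 4005 m = 8.958×10^7 Pa = 0.8958 kbar
Total = 0.3611 + 0.01655 + 0.8958 = 1.2735 kbar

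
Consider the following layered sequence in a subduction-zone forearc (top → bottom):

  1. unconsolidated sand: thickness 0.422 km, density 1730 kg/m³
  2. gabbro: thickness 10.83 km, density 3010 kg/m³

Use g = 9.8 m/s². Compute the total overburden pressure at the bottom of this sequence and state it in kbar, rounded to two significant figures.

unconsolidated sand: 1730 kg/m³ × 9.8 m/s² × 422 m = 7.155×10^6 Pa = 0.07155 kbar
gabbro: 3010 kg/m³ × 9.8 m/s² × 10830 m = 3.195×10^8 Pa = 3.195 kbar
Total = 0.07155 + 3.195 = 3.2662 kbar

3.3 kbar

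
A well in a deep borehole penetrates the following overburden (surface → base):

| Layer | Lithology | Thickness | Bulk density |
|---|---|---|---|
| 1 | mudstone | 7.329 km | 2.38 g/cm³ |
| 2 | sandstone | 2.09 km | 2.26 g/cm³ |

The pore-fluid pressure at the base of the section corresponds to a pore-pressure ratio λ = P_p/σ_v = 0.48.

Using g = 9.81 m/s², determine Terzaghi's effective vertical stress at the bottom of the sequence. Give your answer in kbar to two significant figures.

Overburden (lithostatic) stress σ_v:
mudstone: 2380 kg/m³ × 9.81 m/s² × 7329 m = 1.711×10^8 Pa = 171.1 MPa
sandstone: 2260 kg/m³ × 9.81 m/s² × 2090 m = 4.634×10^7 Pa = 46.34 MPa
Total = 171.1 + 46.34 = 217.45 MPa
Pore pressure P_p = λ·σ_v = 0.48 × 217.5 MPa = 104.4 MPa
Effective stress σ' = σ_v − P_p = 217.5 − 104.4 = 113.08 MPa = 1.1308 kbar

1.1 kbar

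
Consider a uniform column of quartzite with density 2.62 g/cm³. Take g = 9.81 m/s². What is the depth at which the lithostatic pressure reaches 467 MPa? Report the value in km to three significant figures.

h = P/(ρg) = 467 MPa / (2620 kg/m³ × 9.81 m/s²) = 4.670×10^8 Pa / 25702 Pa/m = 18170 m
= 18.170 km

18.2 km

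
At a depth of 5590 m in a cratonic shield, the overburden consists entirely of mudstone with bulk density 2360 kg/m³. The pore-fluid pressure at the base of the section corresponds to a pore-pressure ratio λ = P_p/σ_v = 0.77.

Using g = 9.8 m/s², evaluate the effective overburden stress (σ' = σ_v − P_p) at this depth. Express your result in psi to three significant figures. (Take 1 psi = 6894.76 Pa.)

Overburden (lithostatic) stress σ_v:
mudstone: 2360 kg/m³ × 9.8 m/s² × 5590 m = 1.293×10^8 Pa = 129.3 MPa
Pore pressure P_p = λ·σ_v = 0.77 × 129.3 MPa = 99.55 MPa
Effective stress σ' = σ_v − P_p = 129.3 − 99.55 = 29.736 MPa = 4312.8 psi

4310 psi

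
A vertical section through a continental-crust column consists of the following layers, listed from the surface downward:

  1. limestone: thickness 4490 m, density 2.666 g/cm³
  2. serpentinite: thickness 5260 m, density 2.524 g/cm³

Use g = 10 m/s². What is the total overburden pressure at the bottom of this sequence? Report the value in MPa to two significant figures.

250 MPa

limestone: 2666 kg/m³ × 10 m/s² × 4490 m = 1.197×10^8 Pa = 119.7 MPa
serpentinite: 2524 kg/m³ × 10 m/s² × 5260 m = 1.328×10^8 Pa = 132.8 MPa
Total = 119.7 + 132.8 = 252.47 MPa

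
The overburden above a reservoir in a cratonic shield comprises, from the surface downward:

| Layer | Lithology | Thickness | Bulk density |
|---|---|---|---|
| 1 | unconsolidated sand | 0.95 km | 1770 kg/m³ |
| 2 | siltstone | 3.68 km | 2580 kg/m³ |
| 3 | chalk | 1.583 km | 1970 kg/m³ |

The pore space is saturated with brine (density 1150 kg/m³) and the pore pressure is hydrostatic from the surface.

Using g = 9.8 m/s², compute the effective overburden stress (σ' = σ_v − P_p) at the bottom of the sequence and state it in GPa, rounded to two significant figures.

0.070 GPa

Overburden (lithostatic) stress σ_v:
unconsolidated sand: 1770 kg/m³ × 9.8 m/s² × 950 m = 1.648×10^7 Pa = 16.48 MPa
siltstone: 2580 kg/m³ × 9.8 m/s² × 3680 m = 9.305×10^7 Pa = 93.05 MPa
chalk: 1970 kg/m³ × 9.8 m/s² × 1583 m = 3.056×10^7 Pa = 30.56 MPa
Total = 16.48 + 93.05 + 30.56 = 140.09 MPa
Pore pressure P_p = 1150 kg/m³ × 9.8 m/s² × 6213 m = 7.002×10^7 Pa = 70.02 MPa
Effective stress σ' = σ_v − P_p = 140.1 − 70.02 = 70.065 MPa = 0.070065 GPa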